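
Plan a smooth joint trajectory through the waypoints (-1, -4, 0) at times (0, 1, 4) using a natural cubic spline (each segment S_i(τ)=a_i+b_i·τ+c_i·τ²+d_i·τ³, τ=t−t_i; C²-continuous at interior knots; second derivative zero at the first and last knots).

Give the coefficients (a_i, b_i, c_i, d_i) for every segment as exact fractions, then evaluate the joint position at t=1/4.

Δ: Δ0=-3, Δ1=4/3
row 1: diag=8, rhs=26; c'=3/8, d'=13/4
back: M1=13/4
M: M0=0, M1=13/4, M2=0
seg 0: a=-1, c=M0/2=0, d=(M1−M0)/(6·1)=13/24, b=Δ0−h0·(2M0+M1)/6=-85/24
seg 1: a=-4, c=M1/2=13/8, d=(M2−M1)/(6·3)=-13/72, b=Δ1−h1·(2M1+M2)/6=-23/12
t_q=1/4 → seg 0, τ=1/4; S=-1+-85/24·τ+0·τ²+13/24·τ³=-961/512

  seg 0: a=-1 b=-85/24 c=0 d=13/24
  seg 1: a=-4 b=-23/12 c=13/8 d=-13/72
S(1/4) = -961/512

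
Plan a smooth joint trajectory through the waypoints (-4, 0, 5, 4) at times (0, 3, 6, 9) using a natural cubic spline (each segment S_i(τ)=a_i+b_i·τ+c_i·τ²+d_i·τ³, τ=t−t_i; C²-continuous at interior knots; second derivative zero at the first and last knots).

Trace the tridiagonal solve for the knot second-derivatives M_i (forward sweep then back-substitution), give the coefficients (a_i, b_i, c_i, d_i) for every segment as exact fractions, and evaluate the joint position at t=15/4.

Δ: Δ0=4/3, Δ1=5/3, Δ2=-1/3
row 1: diag=12, rhs=2; c'=1/4, d'=1/6
row 2: denom=12−3·1/4=45/4; d'=(-12−3·1/6)/(45/4)=-10/9
back: M2=-10/9
back: M1=1/6−1/4·-10/9=4/9
M: M0=0, M1=4/9, M2=-10/9, M3=0
seg 0: a=-4, c=M0/2=0, d=(M1−M0)/(6·3)=2/81, b=Δ0−h0·(2M0+M1)/6=10/9
seg 1: a=0, c=M1/2=2/9, d=(M2−M1)/(6·3)=-7/81, b=Δ1−h1·(2M1+M2)/6=16/9
seg 2: a=5, c=M2/2=-5/9, d=(M3−M2)/(6·3)=5/81, b=Δ2−h2·(2M2+M3)/6=7/9
t_q=15/4 → seg 1, τ=3/4; S=0+16/9·τ+2/9·τ²+-7/81·τ³=91/64

  seg 0: a=-4 b=10/9 c=0 d=2/81
  seg 1: a=0 b=16/9 c=2/9 d=-7/81
  seg 2: a=5 b=7/9 c=-5/9 d=5/81
S(15/4) = 91/64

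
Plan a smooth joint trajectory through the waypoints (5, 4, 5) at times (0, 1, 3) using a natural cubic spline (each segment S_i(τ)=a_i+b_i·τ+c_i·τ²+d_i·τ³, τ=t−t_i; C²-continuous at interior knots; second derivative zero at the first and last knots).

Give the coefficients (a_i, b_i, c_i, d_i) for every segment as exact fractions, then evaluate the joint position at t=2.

  seg 0: a=5 b=-5/4 c=0 d=1/4
  seg 1: a=4 b=-1/2 c=3/4 d=-1/8
S(2) = 33/8

Δ: Δ0=-1, Δ1=1/2
row 1: diag=6, rhs=9; c'=1/3, d'=3/2
back: M1=3/2
M: M0=0, M1=3/2, M2=0
seg 0: a=5, c=M0/2=0, d=(M1−M0)/(6·1)=1/4, b=Δ0−h0·(2M0+M1)/6=-5/4
seg 1: a=4, c=M1/2=3/4, d=(M2−M1)/(6·2)=-1/8, b=Δ1−h1·(2M1+M2)/6=-1/2
t_q=2 → seg 1, τ=1; S=4+-1/2·τ+3/4·τ²+-1/8·τ³=33/8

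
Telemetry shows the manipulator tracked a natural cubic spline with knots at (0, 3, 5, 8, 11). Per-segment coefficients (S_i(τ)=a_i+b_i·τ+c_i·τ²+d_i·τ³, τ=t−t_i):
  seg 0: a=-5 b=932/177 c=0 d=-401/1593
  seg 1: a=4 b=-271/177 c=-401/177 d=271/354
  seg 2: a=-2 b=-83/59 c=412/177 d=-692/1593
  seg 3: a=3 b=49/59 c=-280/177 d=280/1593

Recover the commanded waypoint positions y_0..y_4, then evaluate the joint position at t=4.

y_0 = S_0(0) = a_0 = -5
y_1 = S_1(0) = a_1 = 4
y_2 = S_2(0) = a_2 = -2
y_3 = S_3(0) = a_3 = 3
y_4 = S_3(3) = -4
t_q=4 is in segment 1 (τ=1); S_1(τ)=343/354

y_0=-5 y_1=4 y_2=-2 y_3=3 y_4=-4
S(4) = 343/354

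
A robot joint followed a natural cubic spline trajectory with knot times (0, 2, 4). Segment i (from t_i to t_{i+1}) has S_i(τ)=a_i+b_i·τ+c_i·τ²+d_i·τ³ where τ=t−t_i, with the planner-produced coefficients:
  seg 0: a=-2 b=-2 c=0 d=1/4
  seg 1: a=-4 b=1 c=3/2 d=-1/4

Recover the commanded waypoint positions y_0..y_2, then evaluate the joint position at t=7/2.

y_0 = S_0(0) = a_0 = -2
y_1 = S_1(0) = a_1 = -4
y_2 = S_1(2) = 2
t_q=7/2 is in segment 1 (τ=3/2); S_1(τ)=1/32

y_0=-2 y_1=-4 y_2=2
S(7/2) = 1/32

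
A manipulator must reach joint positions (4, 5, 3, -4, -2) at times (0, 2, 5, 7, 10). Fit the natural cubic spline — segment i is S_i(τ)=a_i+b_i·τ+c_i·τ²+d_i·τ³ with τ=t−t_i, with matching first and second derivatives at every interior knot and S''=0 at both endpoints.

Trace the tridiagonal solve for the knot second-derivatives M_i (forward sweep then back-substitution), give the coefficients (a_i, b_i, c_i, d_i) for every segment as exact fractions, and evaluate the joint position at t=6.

Δ: Δ0=1/2, Δ1=-2/3, Δ2=-7/2, Δ3=2/3
row 1: diag=10, rhs=-7; c'=3/10, d'=-7/10
row 2: denom=10−3·3/10=91/10; d'=(-17−3·-7/10)/(91/10)=-149/91
row 3: denom=10−2·20/91=870/91; d'=(25−2·-149/91)/(870/91)=2573/870
back: M3=2573/870
back: M2=-149/91−20/91·2573/870=-199/87
back: M1=-7/10−3/10·-199/87=-2/145
M: M0=0, M1=-2/145, M2=-199/87, M3=2573/870, M4=0
seg 0: a=4, c=M0/2=0, d=(M1−M0)/(6·2)=-1/870, b=Δ0−h0·(2M0+M1)/6=439/870
seg 1: a=5, c=M1/2=-1/145, d=(M2−M1)/(6·3)=-989/7830, b=Δ1−h1·(2M1+M2)/6=427/870
seg 2: a=3, c=M2/2=-199/174, d=(M3−M2)/(6·2)=507/1160, b=Δ2−h2·(2M2+M3)/6=-1288/435
seg 3: a=-4, c=M3/2=2573/1740, d=(M4−M3)/(6·3)=-2573/15660, b=Δ3−h3·(2M3+M4)/6=-1993/870
t_q=6 → seg 2, τ=1; S=3+-1288/435·τ+-199/174·τ²+507/1160·τ³=-2323/3480

  seg 0: a=4 b=439/870 c=0 d=-1/870
  seg 1: a=5 b=427/870 c=-1/145 d=-989/7830
  seg 2: a=3 b=-1288/435 c=-199/174 d=507/1160
  seg 3: a=-4 b=-1993/870 c=2573/1740 d=-2573/15660
S(6) = -2323/3480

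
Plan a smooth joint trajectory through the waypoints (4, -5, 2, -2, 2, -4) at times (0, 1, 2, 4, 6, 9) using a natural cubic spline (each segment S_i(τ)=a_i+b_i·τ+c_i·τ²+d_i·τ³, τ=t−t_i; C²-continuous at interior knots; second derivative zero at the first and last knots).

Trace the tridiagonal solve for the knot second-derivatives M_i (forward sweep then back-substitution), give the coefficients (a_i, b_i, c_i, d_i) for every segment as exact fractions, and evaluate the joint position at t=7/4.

Δ: Δ0=-9, Δ1=7, Δ2=-2, Δ3=2, Δ4=-2
row 1: diag=4, rhs=96; c'=1/4, d'=24
row 2: denom=6−1·1/4=23/4; d'=(-54−1·24)/(23/4)=-312/23
row 3: denom=8−2·8/23=168/23; d'=(24−2·-312/23)/(168/23)=7
row 4: denom=10−2·23/84=397/42; d'=(-24−2·7)/(397/42)=-1596/397
back: M4=-1596/397
back: M3=7−23/84·-1596/397=3216/397
back: M2=-312/23−8/23·3216/397=-6504/397
back: M1=24−1/4·-6504/397=11154/397
M: M0=0, M1=11154/397, M2=-6504/397, M3=3216/397, M4=-1596/397, M5=0
seg 0: a=4, c=M0/2=0, d=(M1−M0)/(6·1)=1859/397, b=Δ0−h0·(2M0+M1)/6=-5432/397
seg 1: a=-5, c=M1/2=5577/397, d=(M2−M1)/(6·1)=-2943/397, b=Δ1−h1·(2M1+M2)/6=145/397
seg 2: a=2, c=M2/2=-3252/397, d=(M3−M2)/(6·2)=810/397, b=Δ2−h2·(2M2+M3)/6=2470/397
seg 3: a=-2, c=M3/2=1608/397, d=(M4−M3)/(6·2)=-401/397, b=Δ3−h3·(2M3+M4)/6=-818/397
seg 4: a=2, c=M4/2=-798/397, d=(M5−M4)/(6·3)=266/1191, b=Δ4−h4·(2M4+M5)/6=802/397
t_q=7/4 → seg 1, τ=3/4; S=-5+145/397·τ+5577/397·τ²+-2943/397·τ³=1231/25408

  seg 0: a=4 b=-5432/397 c=0 d=1859/397
  seg 1: a=-5 b=145/397 c=5577/397 d=-2943/397
  seg 2: a=2 b=2470/397 c=-3252/397 d=810/397
  seg 3: a=-2 b=-818/397 c=1608/397 d=-401/397
  seg 4: a=2 b=802/397 c=-798/397 d=266/1191
S(7/4) = 1231/25408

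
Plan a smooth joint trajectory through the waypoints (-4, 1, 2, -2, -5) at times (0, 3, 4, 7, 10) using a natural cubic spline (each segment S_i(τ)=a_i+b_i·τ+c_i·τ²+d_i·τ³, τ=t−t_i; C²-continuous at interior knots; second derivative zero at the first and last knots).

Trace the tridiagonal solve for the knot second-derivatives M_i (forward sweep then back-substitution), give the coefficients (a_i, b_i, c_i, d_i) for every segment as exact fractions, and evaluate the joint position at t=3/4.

  seg 0: a=-4 b=409/228 c=0 d=-29/2052
  seg 1: a=1 b=161/114 c=-29/228 d=-65/228
  seg 2: a=2 b=23/76 c=-56/57 d=299/2052
  seg 3: a=-2 b=-63/38 c=25/76 d=-25/684
S(3/4) = -12941/4864

Δ: Δ0=5/3, Δ1=1, Δ2=-4/3, Δ3=-1
row 1: diag=8, rhs=-4; c'=1/8, d'=-1/2
row 2: denom=8−1·1/8=63/8; d'=(-14−1·-1/2)/(63/8)=-12/7
row 3: denom=12−3·8/21=76/7; d'=(2−3·-12/7)/(76/7)=25/38
back: M3=25/38
back: M2=-12/7−8/21·25/38=-112/57
back: M1=-1/2−1/8·-112/57=-29/114
M: M0=0, M1=-29/114, M2=-112/57, M3=25/38, M4=0
seg 0: a=-4, c=M0/2=0, d=(M1−M0)/(6·3)=-29/2052, b=Δ0−h0·(2M0+M1)/6=409/228
seg 1: a=1, c=M1/2=-29/228, d=(M2−M1)/(6·1)=-65/228, b=Δ1−h1·(2M1+M2)/6=161/114
seg 2: a=2, c=M2/2=-56/57, d=(M3−M2)/(6·3)=299/2052, b=Δ2−h2·(2M2+M3)/6=23/76
seg 3: a=-2, c=M3/2=25/76, d=(M4−M3)/(6·3)=-25/684, b=Δ3−h3·(2M3+M4)/6=-63/38
t_q=3/4 → seg 0, τ=3/4; S=-4+409/228·τ+0·τ²+-29/2052·τ³=-12941/4864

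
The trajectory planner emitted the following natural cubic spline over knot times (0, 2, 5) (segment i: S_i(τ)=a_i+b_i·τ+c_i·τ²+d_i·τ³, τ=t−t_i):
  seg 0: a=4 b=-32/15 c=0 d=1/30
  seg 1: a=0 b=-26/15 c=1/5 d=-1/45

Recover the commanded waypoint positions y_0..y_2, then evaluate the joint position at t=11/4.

y_0 = S_0(0) = a_0 = 4
y_1 = S_1(0) = a_1 = 0
y_2 = S_1(3) = -4
t_q=11/4 is in segment 1 (τ=3/4); S_1(τ)=-383/320

y_0=4 y_1=0 y_2=-4
S(11/4) = -383/320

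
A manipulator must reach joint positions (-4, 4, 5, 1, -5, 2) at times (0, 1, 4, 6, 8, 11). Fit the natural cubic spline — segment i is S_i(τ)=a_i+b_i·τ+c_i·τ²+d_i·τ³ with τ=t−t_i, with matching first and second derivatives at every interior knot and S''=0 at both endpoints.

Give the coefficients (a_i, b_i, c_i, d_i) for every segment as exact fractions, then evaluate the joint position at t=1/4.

  seg 0: a=-4 b=1270/141 c=0 d=-142/141
  seg 1: a=4 b=844/141 c=-142/47 d=481/1269
  seg 2: a=5 b=-269/141 c=55/141 d=-41/188
  seg 3: a=1 b=-418/141 c=-259/282 d=127/282
  seg 4: a=-5 b=-58/47 c=503/282 d=-503/2538
S(1/4) = -2653/1504

Δ: Δ0=8, Δ1=1/3, Δ2=-2, Δ3=-3, Δ4=7/3
row 1: diag=8, rhs=-46; c'=3/8, d'=-23/4
row 2: denom=10−3·3/8=71/8; d'=(-14−3·-23/4)/(71/8)=26/71
row 3: denom=8−2·16/71=536/71; d'=(-6−2·26/71)/(536/71)=-239/268
row 4: denom=10−2·71/268=1269/134; d'=(32−2·-239/268)/(1269/134)=503/141
back: M4=503/141
back: M3=-239/268−71/268·503/141=-259/141
back: M2=26/71−16/71·-259/141=110/141
back: M1=-23/4−3/8·110/141=-284/47
M: M0=0, M1=-284/47, M2=110/141, M3=-259/141, M4=503/141, M5=0
seg 0: a=-4, c=M0/2=0, d=(M1−M0)/(6·1)=-142/141, b=Δ0−h0·(2M0+M1)/6=1270/141
seg 1: a=4, c=M1/2=-142/47, d=(M2−M1)/(6·3)=481/1269, b=Δ1−h1·(2M1+M2)/6=844/141
seg 2: a=5, c=M2/2=55/141, d=(M3−M2)/(6·2)=-41/188, b=Δ2−h2·(2M2+M3)/6=-269/141
seg 3: a=1, c=M3/2=-259/282, d=(M4−M3)/(6·2)=127/282, b=Δ3−h3·(2M3+M4)/6=-418/141
seg 4: a=-5, c=M4/2=503/282, d=(M5−M4)/(6·3)=-503/2538, b=Δ4−h4·(2M4+M5)/6=-58/47
t_q=1/4 → seg 0, τ=1/4; S=-4+1270/141·τ+0·τ²+-142/141·τ³=-2653/1504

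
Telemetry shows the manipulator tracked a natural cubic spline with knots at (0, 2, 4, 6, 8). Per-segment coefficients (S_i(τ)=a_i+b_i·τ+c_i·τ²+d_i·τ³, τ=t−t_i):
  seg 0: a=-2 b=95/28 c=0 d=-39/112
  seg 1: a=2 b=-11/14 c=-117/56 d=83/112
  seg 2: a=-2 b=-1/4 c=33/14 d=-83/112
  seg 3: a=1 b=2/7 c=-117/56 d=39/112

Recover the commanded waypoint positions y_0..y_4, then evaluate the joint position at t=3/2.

y_0=-2 y_1=2 y_2=-2 y_3=1 y_4=-4
S(3/2) = 245/128

y_0 = S_0(0) = a_0 = -2
y_1 = S_1(0) = a_1 = 2
y_2 = S_2(0) = a_2 = -2
y_3 = S_3(0) = a_3 = 1
y_4 = S_3(2) = -4
t_q=3/2 is in segment 0 (τ=3/2); S_0(τ)=245/128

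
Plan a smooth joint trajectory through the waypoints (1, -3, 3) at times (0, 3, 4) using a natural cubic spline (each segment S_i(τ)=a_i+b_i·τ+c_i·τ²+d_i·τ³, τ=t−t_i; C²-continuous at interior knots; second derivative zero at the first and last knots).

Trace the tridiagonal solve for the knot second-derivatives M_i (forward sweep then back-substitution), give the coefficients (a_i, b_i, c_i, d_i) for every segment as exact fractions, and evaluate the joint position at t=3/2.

Δ: Δ0=-4/3, Δ1=6
row 1: diag=8, rhs=44; c'=1/8, d'=11/2
back: M1=11/2
M: M0=0, M1=11/2, M2=0
seg 0: a=1, c=M0/2=0, d=(M1−M0)/(6·3)=11/36, b=Δ0−h0·(2M0+M1)/6=-49/12
seg 1: a=-3, c=M1/2=11/4, d=(M2−M1)/(6·1)=-11/12, b=Δ1−h1·(2M1+M2)/6=25/6
t_q=3/2 → seg 0, τ=3/2; S=1+-49/12·τ+0·τ²+11/36·τ³=-131/32

  seg 0: a=1 b=-49/12 c=0 d=11/36
  seg 1: a=-3 b=25/6 c=11/4 d=-11/12
S(3/2) = -131/32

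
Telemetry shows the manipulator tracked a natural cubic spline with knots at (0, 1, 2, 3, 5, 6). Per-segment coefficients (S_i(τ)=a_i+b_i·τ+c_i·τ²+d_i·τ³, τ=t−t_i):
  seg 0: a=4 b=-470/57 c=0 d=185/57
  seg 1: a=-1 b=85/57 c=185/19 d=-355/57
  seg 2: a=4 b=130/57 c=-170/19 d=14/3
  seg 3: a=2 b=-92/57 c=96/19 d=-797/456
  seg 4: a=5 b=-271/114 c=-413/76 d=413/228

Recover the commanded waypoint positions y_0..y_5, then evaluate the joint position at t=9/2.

y_0=4 y_1=-1 y_2=4 y_3=2 y_4=5 y_5=-1
S(9/2) = 6139/1216

y_0 = S_0(0) = a_0 = 4
y_1 = S_1(0) = a_1 = -1
y_2 = S_2(0) = a_2 = 4
y_3 = S_3(0) = a_3 = 2
y_4 = S_4(0) = a_4 = 5
y_5 = S_4(1) = -1
t_q=9/2 is in segment 3 (τ=3/2); S_3(τ)=6139/1216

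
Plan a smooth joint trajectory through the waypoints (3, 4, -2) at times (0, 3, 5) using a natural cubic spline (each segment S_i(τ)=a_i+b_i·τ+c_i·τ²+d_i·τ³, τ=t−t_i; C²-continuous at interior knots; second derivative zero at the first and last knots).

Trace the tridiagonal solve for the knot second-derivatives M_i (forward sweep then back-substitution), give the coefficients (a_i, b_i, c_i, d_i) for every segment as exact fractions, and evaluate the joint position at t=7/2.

Δ: Δ0=1/3, Δ1=-3
row 1: diag=10, rhs=-20; c'=1/5, d'=-2
back: M1=-2
M: M0=0, M1=-2, M2=0
seg 0: a=3, c=M0/2=0, d=(M1−M0)/(6·3)=-1/9, b=Δ0−h0·(2M0+M1)/6=4/3
seg 1: a=4, c=M1/2=-1, d=(M2−M1)/(6·2)=1/6, b=Δ1−h1·(2M1+M2)/6=-5/3
t_q=7/2 → seg 1, τ=1/2; S=4+-5/3·τ+-1·τ²+1/6·τ³=47/16

  seg 0: a=3 b=4/3 c=0 d=-1/9
  seg 1: a=4 b=-5/3 c=-1 d=1/6
S(7/2) = 47/16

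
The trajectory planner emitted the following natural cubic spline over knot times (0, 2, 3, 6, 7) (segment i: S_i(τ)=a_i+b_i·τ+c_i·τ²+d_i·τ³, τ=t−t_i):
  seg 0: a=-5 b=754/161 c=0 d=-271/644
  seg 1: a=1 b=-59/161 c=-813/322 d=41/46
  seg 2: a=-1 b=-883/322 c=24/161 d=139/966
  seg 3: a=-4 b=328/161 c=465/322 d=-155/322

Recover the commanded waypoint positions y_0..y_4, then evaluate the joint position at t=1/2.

y_0 = S_0(0) = a_0 = -5
y_1 = S_1(0) = a_1 = 1
y_2 = S_2(0) = a_2 = -1
y_3 = S_3(0) = a_3 = -4
y_4 = S_3(1) = -1
t_q=1/2 is in segment 0 (τ=1/2); S_0(τ)=-13967/5152

y_0=-5 y_1=1 y_2=-1 y_3=-4 y_4=-1
S(1/2) = -13967/5152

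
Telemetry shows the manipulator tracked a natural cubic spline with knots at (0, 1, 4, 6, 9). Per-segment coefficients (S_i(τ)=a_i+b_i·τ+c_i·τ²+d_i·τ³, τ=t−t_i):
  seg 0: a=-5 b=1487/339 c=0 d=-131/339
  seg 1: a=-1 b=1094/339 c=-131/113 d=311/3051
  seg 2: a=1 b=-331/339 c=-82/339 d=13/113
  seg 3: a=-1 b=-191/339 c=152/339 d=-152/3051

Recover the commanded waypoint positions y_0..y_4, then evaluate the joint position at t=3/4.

y_0 = S_0(0) = a_0 = -5
y_1 = S_1(0) = a_1 = -1
y_2 = S_2(0) = a_2 = 1
y_3 = S_3(0) = a_3 = -1
y_4 = S_3(3) = 0
t_q=3/4 is in segment 0 (τ=3/4); S_0(τ)=-13547/7232

y_0=-5 y_1=-1 y_2=1 y_3=-1 y_4=0
S(3/4) = -13547/7232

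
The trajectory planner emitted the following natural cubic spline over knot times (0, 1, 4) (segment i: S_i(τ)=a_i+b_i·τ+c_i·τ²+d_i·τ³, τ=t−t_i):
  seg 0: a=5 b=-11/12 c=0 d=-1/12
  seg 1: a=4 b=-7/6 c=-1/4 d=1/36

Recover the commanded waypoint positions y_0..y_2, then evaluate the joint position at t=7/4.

y_0=5 y_1=4 y_2=-1
S(7/4) = 767/256

y_0 = S_0(0) = a_0 = 5
y_1 = S_1(0) = a_1 = 4
y_2 = S_1(3) = -1
t_q=7/4 is in segment 1 (τ=3/4); S_1(τ)=767/256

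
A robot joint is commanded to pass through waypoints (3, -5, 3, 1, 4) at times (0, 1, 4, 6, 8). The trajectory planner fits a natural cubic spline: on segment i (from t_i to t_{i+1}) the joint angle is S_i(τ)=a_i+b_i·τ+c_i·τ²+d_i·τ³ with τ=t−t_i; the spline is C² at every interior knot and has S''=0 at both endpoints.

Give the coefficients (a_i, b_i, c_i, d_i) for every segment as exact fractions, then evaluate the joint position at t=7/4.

  seg 0: a=3 b=-15605/1608 c=0 d=2741/1608
  seg 1: a=-5 b=-3691/804 c=2741/536 d=-4333/4824
  seg 2: a=3 b=2959/1608 c=-199/67 d=4985/6432
  seg 3: a=1 b=-595/804 c=1801/1072 d=-1801/6432
S(7/4) = -203955/34304

Δ: Δ0=-8, Δ1=8/3, Δ2=-1, Δ3=3/2
row 1: diag=8, rhs=64; c'=3/8, d'=8
row 2: denom=10−3·3/8=71/8; d'=(-22−3·8)/(71/8)=-368/71
row 3: denom=8−2·16/71=536/71; d'=(15−2·-368/71)/(536/71)=1801/536
back: M3=1801/536
back: M2=-368/71−16/71·1801/536=-398/67
back: M1=8−3/8·-398/67=2741/268
M: M0=0, M1=2741/268, M2=-398/67, M3=1801/536, M4=0
seg 0: a=3, c=M0/2=0, d=(M1−M0)/(6·1)=2741/1608, b=Δ0−h0·(2M0+M1)/6=-15605/1608
seg 1: a=-5, c=M1/2=2741/536, d=(M2−M1)/(6·3)=-4333/4824, b=Δ1−h1·(2M1+M2)/6=-3691/804
seg 2: a=3, c=M2/2=-199/67, d=(M3−M2)/(6·2)=4985/6432, b=Δ2−h2·(2M2+M3)/6=2959/1608
seg 3: a=1, c=M3/2=1801/1072, d=(M4−M3)/(6·2)=-1801/6432, b=Δ3−h3·(2M3+M4)/6=-595/804
t_q=7/4 → seg 1, τ=3/4; S=-5+-3691/804·τ+2741/536·τ²+-4333/4824·τ³=-203955/34304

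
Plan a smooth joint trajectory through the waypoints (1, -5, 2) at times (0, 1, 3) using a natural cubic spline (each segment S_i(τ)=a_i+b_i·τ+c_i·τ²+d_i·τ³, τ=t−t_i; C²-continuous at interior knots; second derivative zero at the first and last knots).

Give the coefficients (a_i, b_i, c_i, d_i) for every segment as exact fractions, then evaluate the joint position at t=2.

Δ: Δ0=-6, Δ1=7/2
row 1: diag=6, rhs=57; c'=1/3, d'=19/2
back: M1=19/2
M: M0=0, M1=19/2, M2=0
seg 0: a=1, c=M0/2=0, d=(M1−M0)/(6·1)=19/12, b=Δ0−h0·(2M0+M1)/6=-91/12
seg 1: a=-5, c=M1/2=19/4, d=(M2−M1)/(6·2)=-19/24, b=Δ1−h1·(2M1+M2)/6=-17/6
t_q=2 → seg 1, τ=1; S=-5+-17/6·τ+19/4·τ²+-19/24·τ³=-31/8

  seg 0: a=1 b=-91/12 c=0 d=19/12
  seg 1: a=-5 b=-17/6 c=19/4 d=-19/24
S(2) = -31/8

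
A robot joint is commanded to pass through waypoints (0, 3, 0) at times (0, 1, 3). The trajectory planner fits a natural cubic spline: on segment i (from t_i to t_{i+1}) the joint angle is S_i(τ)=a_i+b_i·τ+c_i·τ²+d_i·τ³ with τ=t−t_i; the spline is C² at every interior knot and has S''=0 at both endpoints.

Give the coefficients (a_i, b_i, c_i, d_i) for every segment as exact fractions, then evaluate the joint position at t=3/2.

  seg 0: a=0 b=15/4 c=0 d=-3/4
  seg 1: a=3 b=3/2 c=-9/4 d=3/8
S(3/2) = 207/64

Δ: Δ0=3, Δ1=-3/2
row 1: diag=6, rhs=-27; c'=1/3, d'=-9/2
back: M1=-9/2
M: M0=0, M1=-9/2, M2=0
seg 0: a=0, c=M0/2=0, d=(M1−M0)/(6·1)=-3/4, b=Δ0−h0·(2M0+M1)/6=15/4
seg 1: a=3, c=M1/2=-9/4, d=(M2−M1)/(6·2)=3/8, b=Δ1−h1·(2M1+M2)/6=3/2
t_q=3/2 → seg 1, τ=1/2; S=3+3/2·τ+-9/4·τ²+3/8·τ³=207/64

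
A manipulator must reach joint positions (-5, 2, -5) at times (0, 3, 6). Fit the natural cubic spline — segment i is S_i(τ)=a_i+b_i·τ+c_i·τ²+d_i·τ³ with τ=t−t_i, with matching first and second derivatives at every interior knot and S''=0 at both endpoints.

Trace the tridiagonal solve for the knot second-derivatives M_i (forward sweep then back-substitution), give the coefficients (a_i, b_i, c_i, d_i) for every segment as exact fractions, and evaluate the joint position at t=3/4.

Δ: Δ0=7/3, Δ1=-7/3
row 1: diag=12, rhs=-28; c'=1/4, d'=-7/3
back: M1=-7/3
M: M0=0, M1=-7/3, M2=0
seg 0: a=-5, c=M0/2=0, d=(M1−M0)/(6·3)=-7/54, b=Δ0−h0·(2M0+M1)/6=7/2
seg 1: a=2, c=M1/2=-7/6, d=(M2−M1)/(6·3)=7/54, b=Δ1−h1·(2M1+M2)/6=0
t_q=3/4 → seg 0, τ=3/4; S=-5+7/2·τ+0·τ²+-7/54·τ³=-311/128

  seg 0: a=-5 b=7/2 c=0 d=-7/54
  seg 1: a=2 b=0 c=-7/6 d=7/54
S(3/4) = -311/128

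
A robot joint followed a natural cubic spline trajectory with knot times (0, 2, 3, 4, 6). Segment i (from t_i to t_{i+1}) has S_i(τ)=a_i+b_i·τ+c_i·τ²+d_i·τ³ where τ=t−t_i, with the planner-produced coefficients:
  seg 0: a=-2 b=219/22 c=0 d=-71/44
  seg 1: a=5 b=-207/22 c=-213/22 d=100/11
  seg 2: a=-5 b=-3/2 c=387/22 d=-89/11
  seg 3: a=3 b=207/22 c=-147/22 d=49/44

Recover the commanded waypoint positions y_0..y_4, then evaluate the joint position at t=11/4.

y_0=-2 y_1=5 y_2=-5 y_3=3 y_4=4
S(11/4) = -1291/352

y_0 = S_0(0) = a_0 = -2
y_1 = S_1(0) = a_1 = 5
y_2 = S_2(0) = a_2 = -5
y_3 = S_3(0) = a_3 = 3
y_4 = S_3(2) = 4
t_q=11/4 is in segment 1 (τ=3/4); S_1(τ)=-1291/352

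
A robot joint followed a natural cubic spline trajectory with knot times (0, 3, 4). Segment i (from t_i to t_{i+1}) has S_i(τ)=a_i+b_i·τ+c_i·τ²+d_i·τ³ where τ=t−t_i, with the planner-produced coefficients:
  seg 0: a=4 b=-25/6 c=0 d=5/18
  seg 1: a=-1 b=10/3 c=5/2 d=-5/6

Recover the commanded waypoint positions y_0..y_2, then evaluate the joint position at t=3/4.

y_0=4 y_1=-1 y_2=4
S(3/4) = 127/128

y_0 = S_0(0) = a_0 = 4
y_1 = S_1(0) = a_1 = -1
y_2 = S_1(1) = 4
t_q=3/4 is in segment 0 (τ=3/4); S_0(τ)=127/128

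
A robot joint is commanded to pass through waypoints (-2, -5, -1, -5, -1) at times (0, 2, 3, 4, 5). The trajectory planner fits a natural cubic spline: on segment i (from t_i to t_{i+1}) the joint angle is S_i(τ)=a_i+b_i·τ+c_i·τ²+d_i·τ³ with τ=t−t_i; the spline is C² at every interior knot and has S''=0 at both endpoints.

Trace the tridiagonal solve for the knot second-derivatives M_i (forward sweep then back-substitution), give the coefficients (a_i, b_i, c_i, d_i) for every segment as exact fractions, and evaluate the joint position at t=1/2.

  seg 0: a=-2 b=-187/43 c=0 d=245/344
  seg 1: a=-5 b=361/86 c=735/172 d=-769/172
  seg 2: a=-1 b=-115/172 c=-393/43 d=999/172
  seg 3: a=-5 b=-131/86 c=1425/172 d=-475/172
S(1/2) = -11243/2752

Δ: Δ0=-3/2, Δ1=4, Δ2=-4, Δ3=4
row 1: diag=6, rhs=33; c'=1/6, d'=11/2
row 2: denom=4−1·1/6=23/6; d'=(-48−1·11/2)/(23/6)=-321/23
row 3: denom=4−1·6/23=86/23; d'=(48−1·-321/23)/(86/23)=1425/86
back: M3=1425/86
back: M2=-321/23−6/23·1425/86=-786/43
back: M1=11/2−1/6·-786/43=735/86
M: M0=0, M1=735/86, M2=-786/43, M3=1425/86, M4=0
seg 0: a=-2, c=M0/2=0, d=(M1−M0)/(6·2)=245/344, b=Δ0−h0·(2M0+M1)/6=-187/43
seg 1: a=-5, c=M1/2=735/172, d=(M2−M1)/(6·1)=-769/172, b=Δ1−h1·(2M1+M2)/6=361/86
seg 2: a=-1, c=M2/2=-393/43, d=(M3−M2)/(6·1)=999/172, b=Δ2−h2·(2M2+M3)/6=-115/172
seg 3: a=-5, c=M3/2=1425/172, d=(M4−M3)/(6·1)=-475/172, b=Δ3−h3·(2M3+M4)/6=-131/86
t_q=1/2 → seg 0, τ=1/2; S=-2+-187/43·τ+0·τ²+245/344·τ³=-11243/2752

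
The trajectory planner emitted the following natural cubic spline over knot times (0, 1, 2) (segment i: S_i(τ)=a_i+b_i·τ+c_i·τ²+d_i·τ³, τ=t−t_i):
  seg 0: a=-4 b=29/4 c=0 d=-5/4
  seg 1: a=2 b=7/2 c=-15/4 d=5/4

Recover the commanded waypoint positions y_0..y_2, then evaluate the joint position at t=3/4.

y_0=-4 y_1=2 y_2=3
S(3/4) = 233/256

y_0 = S_0(0) = a_0 = -4
y_1 = S_1(0) = a_1 = 2
y_2 = S_1(1) = 3
t_q=3/4 is in segment 0 (τ=3/4); S_0(τ)=233/256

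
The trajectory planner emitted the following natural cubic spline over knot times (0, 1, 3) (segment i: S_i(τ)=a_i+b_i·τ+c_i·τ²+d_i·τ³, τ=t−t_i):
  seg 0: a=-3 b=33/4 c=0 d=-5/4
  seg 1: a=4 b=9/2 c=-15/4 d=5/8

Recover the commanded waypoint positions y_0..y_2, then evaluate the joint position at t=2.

y_0=-3 y_1=4 y_2=3
S(2) = 43/8

y_0 = S_0(0) = a_0 = -3
y_1 = S_1(0) = a_1 = 4
y_2 = S_1(2) = 3
t_q=2 is in segment 1 (τ=1); S_1(τ)=43/8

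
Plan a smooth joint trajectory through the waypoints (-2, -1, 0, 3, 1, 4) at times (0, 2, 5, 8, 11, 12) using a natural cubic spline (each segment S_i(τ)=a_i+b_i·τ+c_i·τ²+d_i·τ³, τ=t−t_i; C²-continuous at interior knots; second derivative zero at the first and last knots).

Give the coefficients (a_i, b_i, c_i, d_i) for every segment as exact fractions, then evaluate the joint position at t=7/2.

  seg 0: a=-2 b=3719/5958 c=0 d=-185/5958
  seg 1: a=-1 b=1499/5958 c=-185/993 d=3817/53622
  seg 2: a=0 b=3145/2979 c=2707/5958 d=-8453/53622
  seg 3: a=3 b=-2827/5958 c=-2873/2979 d=16093/53622
  seg 4: a=1 b=5488/2979 c=3449/1986 d=-3449/5958
S(7/2) = -4245/5296

Δ: Δ0=1/2, Δ1=1/3, Δ2=1, Δ3=-2/3, Δ4=3
row 1: diag=10, rhs=-1; c'=3/10, d'=-1/10
row 2: denom=12−3·3/10=111/10; d'=(4−3·-1/10)/(111/10)=43/111
row 3: denom=12−3·10/37=414/37; d'=(-10−3·43/111)/(414/37)=-413/414
row 4: denom=8−3·37/138=331/46; d'=(22−3·-413/414)/(331/46)=3449/993
back: M4=3449/993
back: M3=-413/414−37/138·3449/993=-5746/2979
back: M2=43/111−10/37·-5746/2979=2707/2979
back: M1=-1/10−3/10·2707/2979=-370/993
M: M0=0, M1=-370/993, M2=2707/2979, M3=-5746/2979, M4=3449/993, M5=0
seg 0: a=-2, c=M0/2=0, d=(M1−M0)/(6·2)=-185/5958, b=Δ0−h0·(2M0+M1)/6=3719/5958
seg 1: a=-1, c=M1/2=-185/993, d=(M2−M1)/(6·3)=3817/53622, b=Δ1−h1·(2M1+M2)/6=1499/5958
seg 2: a=0, c=M2/2=2707/5958, d=(M3−M2)/(6·3)=-8453/53622, b=Δ2−h2·(2M2+M3)/6=3145/2979
seg 3: a=3, c=M3/2=-2873/2979, d=(M4−M3)/(6·3)=16093/53622, b=Δ3−h3·(2M3+M4)/6=-2827/5958
seg 4: a=1, c=M4/2=3449/1986, d=(M5−M4)/(6·1)=-3449/5958, b=Δ4−h4·(2M4+M5)/6=5488/2979
t_q=7/2 → seg 1, τ=3/2; S=-1+1499/5958·τ+-185/993·τ²+3817/53622·τ³=-4245/5296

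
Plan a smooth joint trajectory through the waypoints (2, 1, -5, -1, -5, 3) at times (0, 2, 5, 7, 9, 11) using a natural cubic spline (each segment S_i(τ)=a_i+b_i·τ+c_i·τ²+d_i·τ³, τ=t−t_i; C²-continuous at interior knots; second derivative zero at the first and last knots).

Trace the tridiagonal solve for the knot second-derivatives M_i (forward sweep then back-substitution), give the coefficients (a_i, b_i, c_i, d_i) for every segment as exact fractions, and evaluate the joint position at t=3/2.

  seg 0: a=2 b=551/2570 c=0 d=-459/2570
  seg 1: a=1 b=-4957/2570 c=-1377/1285 d=2693/7710
  seg 2: a=-5 b=1378/1285 c=1065/514 d=-4133/5140
  seg 3: a=-1 b=-371/1285 c=-3537/1285 d=975/1028
  seg 4: a=-5 b=106/1285 c=7551/2570 d=-2517/5140
S(3/2) = 35339/20560

Δ: Δ0=-1/2, Δ1=-2, Δ2=2, Δ3=-2, Δ4=4
row 1: diag=10, rhs=-9; c'=3/10, d'=-9/10
row 2: denom=10−3·3/10=91/10; d'=(24−3·-9/10)/(91/10)=267/91
row 3: denom=8−2·20/91=688/91; d'=(-24−2·267/91)/(688/91)=-1359/344
row 4: denom=8−2·91/344=1285/172; d'=(36−2·-1359/344)/(1285/172)=7551/1285
back: M4=7551/1285
back: M3=-1359/344−91/344·7551/1285=-7074/1285
back: M2=267/91−20/91·-7074/1285=1065/257
back: M1=-9/10−3/10·1065/257=-2754/1285
M: M0=0, M1=-2754/1285, M2=1065/257, M3=-7074/1285, M4=7551/1285, M5=0
seg 0: a=2, c=M0/2=0, d=(M1−M0)/(6·2)=-459/2570, b=Δ0−h0·(2M0+M1)/6=551/2570
seg 1: a=1, c=M1/2=-1377/1285, d=(M2−M1)/(6·3)=2693/7710, b=Δ1−h1·(2M1+M2)/6=-4957/2570
seg 2: a=-5, c=M2/2=1065/514, d=(M3−M2)/(6·2)=-4133/5140, b=Δ2−h2·(2M2+M3)/6=1378/1285
seg 3: a=-1, c=M3/2=-3537/1285, d=(M4−M3)/(6·2)=975/1028, b=Δ3−h3·(2M3+M4)/6=-371/1285
seg 4: a=-5, c=M4/2=7551/2570, d=(M5−M4)/(6·2)=-2517/5140, b=Δ4−h4·(2M4+M5)/6=106/1285
t_q=3/2 → seg 0, τ=3/2; S=2+551/2570·τ+0·τ²+-459/2570·τ³=35339/20560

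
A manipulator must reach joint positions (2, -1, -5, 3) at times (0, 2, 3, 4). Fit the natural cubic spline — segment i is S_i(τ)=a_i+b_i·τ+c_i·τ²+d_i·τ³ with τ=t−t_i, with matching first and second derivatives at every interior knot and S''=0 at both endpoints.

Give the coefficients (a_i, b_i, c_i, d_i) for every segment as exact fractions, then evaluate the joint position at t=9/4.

  seg 0: a=2 b=19/46 c=0 d=-11/23
  seg 1: a=-1 b=-245/46 c=-66/23 d=193/46
  seg 2: a=-5 b=35/23 c=447/46 d=-149/46
S(9/4) = -313/128

Δ: Δ0=-3/2, Δ1=-4, Δ2=8
row 1: diag=6, rhs=-15; c'=1/6, d'=-5/2
row 2: denom=4−1·1/6=23/6; d'=(72−1·-5/2)/(23/6)=447/23
back: M2=447/23
back: M1=-5/2−1/6·447/23=-132/23
M: M0=0, M1=-132/23, M2=447/23, M3=0
seg 0: a=2, c=M0/2=0, d=(M1−M0)/(6·2)=-11/23, b=Δ0−h0·(2M0+M1)/6=19/46
seg 1: a=-1, c=M1/2=-66/23, d=(M2−M1)/(6·1)=193/46, b=Δ1−h1·(2M1+M2)/6=-245/46
seg 2: a=-5, c=M2/2=447/46, d=(M3−M2)/(6·1)=-149/46, b=Δ2−h2·(2M2+M3)/6=35/23
t_q=9/4 → seg 1, τ=1/4; S=-1+-245/46·τ+-66/23·τ²+193/46·τ³=-313/128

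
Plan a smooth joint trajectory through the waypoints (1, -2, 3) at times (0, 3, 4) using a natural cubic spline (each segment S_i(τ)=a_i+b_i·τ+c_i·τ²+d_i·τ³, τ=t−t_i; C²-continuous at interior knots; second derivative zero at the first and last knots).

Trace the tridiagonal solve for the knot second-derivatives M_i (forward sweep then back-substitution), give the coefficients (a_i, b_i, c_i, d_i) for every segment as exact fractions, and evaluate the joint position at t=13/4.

  seg 0: a=1 b=-13/4 c=0 d=1/4
  seg 1: a=-2 b=7/2 c=9/4 d=-3/4
S(13/4) = -255/256

Δ: Δ0=-1, Δ1=5
row 1: diag=8, rhs=36; c'=1/8, d'=9/2
back: M1=9/2
M: M0=0, M1=9/2, M2=0
seg 0: a=1, c=M0/2=0, d=(M1−M0)/(6·3)=1/4, b=Δ0−h0·(2M0+M1)/6=-13/4
seg 1: a=-2, c=M1/2=9/4, d=(M2−M1)/(6·1)=-3/4, b=Δ1−h1·(2M1+M2)/6=7/2
t_q=13/4 → seg 1, τ=1/4; S=-2+7/2·τ+9/4·τ²+-3/4·τ³=-255/256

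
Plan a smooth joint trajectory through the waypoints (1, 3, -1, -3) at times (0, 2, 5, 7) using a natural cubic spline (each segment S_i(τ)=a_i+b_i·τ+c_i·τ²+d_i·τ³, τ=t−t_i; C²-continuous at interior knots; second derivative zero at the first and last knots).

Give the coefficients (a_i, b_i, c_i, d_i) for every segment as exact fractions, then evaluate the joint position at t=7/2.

Δ: Δ0=1, Δ1=-4/3, Δ2=-1
row 1: diag=10, rhs=-14; c'=3/10, d'=-7/5
row 2: denom=10−3·3/10=91/10; d'=(2−3·-7/5)/(91/10)=62/91
back: M2=62/91
back: M1=-7/5−3/10·62/91=-146/91
M: M0=0, M1=-146/91, M2=62/91, M3=0
seg 0: a=1, c=M0/2=0, d=(M1−M0)/(6·2)=-73/546, b=Δ0−h0·(2M0+M1)/6=419/273
seg 1: a=3, c=M1/2=-73/91, d=(M2−M1)/(6·3)=8/63, b=Δ1−h1·(2M1+M2)/6=-19/273
seg 2: a=-1, c=M2/2=31/91, d=(M3−M2)/(6·2)=-31/546, b=Δ2−h2·(2M2+M3)/6=-397/273
t_q=7/2 → seg 1, τ=3/2; S=3+-19/273·τ+-73/91·τ²+8/63·τ³=79/52

  seg 0: a=1 b=419/273 c=0 d=-73/546
  seg 1: a=3 b=-19/273 c=-73/91 d=8/63
  seg 2: a=-1 b=-397/273 c=31/91 d=-31/546
S(7/2) = 79/52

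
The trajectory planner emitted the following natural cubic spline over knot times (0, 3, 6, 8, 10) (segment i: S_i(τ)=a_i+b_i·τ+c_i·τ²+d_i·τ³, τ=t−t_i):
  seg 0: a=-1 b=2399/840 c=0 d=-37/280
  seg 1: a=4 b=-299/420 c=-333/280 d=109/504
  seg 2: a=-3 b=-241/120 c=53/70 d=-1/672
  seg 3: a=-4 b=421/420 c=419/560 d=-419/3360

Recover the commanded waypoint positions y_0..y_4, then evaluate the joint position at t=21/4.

y_0 = S_0(0) = a_0 = -1
y_1 = S_1(0) = a_1 = 4
y_2 = S_2(0) = a_2 = -3
y_3 = S_3(0) = a_3 = -4
y_4 = S_3(2) = 0
t_q=21/4 is in segment 1 (τ=9/4); S_1(τ)=-20771/17920

y_0=-1 y_1=4 y_2=-3 y_3=-4 y_4=0
S(21/4) = -20771/17920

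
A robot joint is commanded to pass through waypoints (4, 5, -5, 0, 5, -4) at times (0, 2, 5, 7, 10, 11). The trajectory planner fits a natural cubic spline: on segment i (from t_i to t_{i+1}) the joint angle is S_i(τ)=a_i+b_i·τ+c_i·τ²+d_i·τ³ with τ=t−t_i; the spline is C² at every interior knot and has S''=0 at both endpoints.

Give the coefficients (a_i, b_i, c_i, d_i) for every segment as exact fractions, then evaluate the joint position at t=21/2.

Δ: Δ0=1/2, Δ1=-10/3, Δ2=5/2, Δ3=5/3, Δ4=-9
row 1: diag=10, rhs=-23; c'=3/10, d'=-23/10
row 2: denom=10−3·3/10=91/10; d'=(35−3·-23/10)/(91/10)=419/91
row 3: denom=10−2·20/91=870/91; d'=(-5−2·419/91)/(870/91)=-431/290
row 4: denom=8−3·91/290=2047/290; d'=(-64−3·-431/290)/(2047/290)=-17267/2047
back: M4=-17267/2047
back: M3=-431/290−91/290·-17267/2047=2376/2047
back: M2=419/91−20/91·2376/2047=8903/2047
back: M1=-23/10−3/10·8903/2047=-7379/2047
M: M0=0, M1=-7379/2047, M2=8903/2047, M3=2376/2047, M4=-17267/2047, M5=0
seg 0: a=4, c=M0/2=0, d=(M1−M0)/(6·2)=-7379/24564, b=Δ0−h0·(2M0+M1)/6=20899/12282
seg 1: a=5, c=M1/2=-7379/4094, d=(M2−M1)/(6·3)=8141/18423, b=Δ1−h1·(2M1+M2)/6=-23375/12282
seg 2: a=-5, c=M2/2=8903/4094, d=(M3−M2)/(6·2)=-6527/24564, b=Δ2−h2·(2M2+M3)/6=-9659/12282
seg 3: a=0, c=M3/2=1188/2047, d=(M4−M3)/(6·3)=-19643/36846, b=Δ3−h3·(2M3+M4)/6=58015/12282
seg 4: a=5, c=M4/2=-17267/4094, d=(M5−M4)/(6·1)=17267/12282, b=Δ4−h4·(2M4+M5)/6=-38002/6141
t_q=21/2 → seg 4, τ=1/2; S=5+-38002/6141·τ+-17267/4094·τ²+17267/12282·τ³=33643/32752

  seg 0: a=4 b=20899/12282 c=0 d=-7379/24564
  seg 1: a=5 b=-23375/12282 c=-7379/4094 d=8141/18423
  seg 2: a=-5 b=-9659/12282 c=8903/4094 d=-6527/24564
  seg 3: a=0 b=58015/12282 c=1188/2047 d=-19643/36846
  seg 4: a=5 b=-38002/6141 c=-17267/4094 d=17267/12282
S(21/2) = 33643/32752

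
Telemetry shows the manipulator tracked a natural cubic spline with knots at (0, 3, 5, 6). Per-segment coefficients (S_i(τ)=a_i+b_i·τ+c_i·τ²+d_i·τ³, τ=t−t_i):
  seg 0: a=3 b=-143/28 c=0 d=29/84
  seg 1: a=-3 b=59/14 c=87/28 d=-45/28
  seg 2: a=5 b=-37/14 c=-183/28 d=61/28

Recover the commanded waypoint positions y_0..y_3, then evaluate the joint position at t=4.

y_0=3 y_1=-3 y_2=5 y_3=-2
S(4) = 19/7

y_0 = S_0(0) = a_0 = 3
y_1 = S_1(0) = a_1 = -3
y_2 = S_2(0) = a_2 = 5
y_3 = S_2(1) = -2
t_q=4 is in segment 1 (τ=1); S_1(τ)=19/7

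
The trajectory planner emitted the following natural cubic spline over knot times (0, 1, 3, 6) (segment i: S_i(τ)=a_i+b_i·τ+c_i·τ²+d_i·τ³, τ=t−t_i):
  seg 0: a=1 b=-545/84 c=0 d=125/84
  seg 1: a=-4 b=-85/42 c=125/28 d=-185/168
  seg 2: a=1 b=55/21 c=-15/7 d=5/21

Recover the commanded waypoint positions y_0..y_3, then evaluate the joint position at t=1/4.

y_0=1 y_1=-4 y_2=1 y_3=-4
S(1/4) = -1073/1792

y_0 = S_0(0) = a_0 = 1
y_1 = S_1(0) = a_1 = -4
y_2 = S_2(0) = a_2 = 1
y_3 = S_2(3) = -4
t_q=1/4 is in segment 0 (τ=1/4); S_0(τ)=-1073/1792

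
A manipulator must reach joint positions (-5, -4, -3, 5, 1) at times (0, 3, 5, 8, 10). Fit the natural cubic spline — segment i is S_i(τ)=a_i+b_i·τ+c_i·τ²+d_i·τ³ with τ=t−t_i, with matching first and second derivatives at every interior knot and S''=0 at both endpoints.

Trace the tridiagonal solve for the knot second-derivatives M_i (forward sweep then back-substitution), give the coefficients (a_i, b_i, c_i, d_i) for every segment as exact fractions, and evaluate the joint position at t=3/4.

Δ: Δ0=1/3, Δ1=1/2, Δ2=8/3, Δ3=-2
row 1: diag=10, rhs=1; c'=1/5, d'=1/10
row 2: denom=10−2·1/5=48/5; d'=(13−2·1/10)/(48/5)=4/3
row 3: denom=10−3·5/16=145/16; d'=(-28−3·4/3)/(145/16)=-512/145
back: M3=-512/145
back: M2=4/3−5/16·-512/145=212/87
back: M1=1/10−1/5·212/87=-337/870
M: M0=0, M1=-337/870, M2=212/87, M3=-512/145, M4=0
seg 0: a=-5, c=M0/2=0, d=(M1−M0)/(6·3)=-337/15660, b=Δ0−h0·(2M0+M1)/6=917/1740
seg 1: a=-4, c=M1/2=-337/1740, d=(M2−M1)/(6·2)=273/1160, b=Δ1−h1·(2M1+M2)/6=-47/870
seg 2: a=-3, c=M2/2=106/87, d=(M3−M2)/(6·3)=-1298/3915, b=Δ2−h2·(2M2+M3)/6=868/435
seg 3: a=5, c=M3/2=-256/145, d=(M4−M3)/(6·2)=128/435, b=Δ3−h3·(2M3+M4)/6=154/435
t_q=3/4 → seg 0, τ=3/4; S=-5+917/1740·τ+0·τ²+-337/15660·τ³=-34253/7424

  seg 0: a=-5 b=917/1740 c=0 d=-337/15660
  seg 1: a=-4 b=-47/870 c=-337/1740 d=273/1160
  seg 2: a=-3 b=868/435 c=106/87 d=-1298/3915
  seg 3: a=5 b=154/435 c=-256/145 d=128/435
S(3/4) = -34253/7424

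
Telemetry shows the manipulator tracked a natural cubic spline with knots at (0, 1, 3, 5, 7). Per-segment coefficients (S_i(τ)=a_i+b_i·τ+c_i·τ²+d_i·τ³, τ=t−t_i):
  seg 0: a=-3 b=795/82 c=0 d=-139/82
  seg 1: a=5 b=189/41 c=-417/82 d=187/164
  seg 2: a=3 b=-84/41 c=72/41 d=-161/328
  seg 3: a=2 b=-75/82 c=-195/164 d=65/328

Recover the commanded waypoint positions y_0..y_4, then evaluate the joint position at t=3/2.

y_0 = S_0(0) = a_0 = -3
y_1 = S_1(0) = a_1 = 5
y_2 = S_2(0) = a_2 = 3
y_3 = S_3(0) = a_3 = 2
y_4 = S_3(2) = -3
t_q=3/2 is in segment 1 (τ=1/2); S_1(τ)=8103/1312

y_0=-3 y_1=5 y_2=3 y_3=2 y_4=-3
S(3/2) = 8103/1312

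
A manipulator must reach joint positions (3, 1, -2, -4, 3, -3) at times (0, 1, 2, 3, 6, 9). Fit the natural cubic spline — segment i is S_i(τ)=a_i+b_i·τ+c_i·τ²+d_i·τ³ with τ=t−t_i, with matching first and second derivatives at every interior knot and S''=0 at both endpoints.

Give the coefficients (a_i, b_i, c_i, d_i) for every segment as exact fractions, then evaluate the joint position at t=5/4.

Δ: Δ0=-2, Δ1=-3, Δ2=-2, Δ3=7/3, Δ4=-2
row 1: diag=4, rhs=-6; c'=1/4, d'=-3/2
row 2: denom=4−1·1/4=15/4; d'=(6−1·-3/2)/(15/4)=2
row 3: denom=8−1·4/15=116/15; d'=(26−1·2)/(116/15)=90/29
row 4: denom=12−3·45/116=1257/116; d'=(-26−3·90/29)/(1257/116)=-4096/1257
back: M4=-4096/1257
back: M3=90/29−45/116·-4096/1257=1830/419
back: M2=2−4/15·1830/419=350/419
back: M1=-3/2−1/4·350/419=-716/419
M: M0=0, M1=-716/419, M2=350/419, M3=1830/419, M4=-4096/1257, M5=0
seg 0: a=3, c=M0/2=0, d=(M1−M0)/(6·1)=-358/1257, b=Δ0−h0·(2M0+M1)/6=-2156/1257
seg 1: a=1, c=M1/2=-358/419, d=(M2−M1)/(6·1)=533/1257, b=Δ1−h1·(2M1+M2)/6=-3230/1257
seg 2: a=-2, c=M2/2=175/419, d=(M3−M2)/(6·1)=740/1257, b=Δ2−h2·(2M2+M3)/6=-3779/1257
seg 3: a=-4, c=M3/2=915/419, d=(M4−M3)/(6·3)=-4793/11313, b=Δ3−h3·(2M3+M4)/6=-509/1257
seg 4: a=3, c=M4/2=-2048/1257, d=(M5−M4)/(6·3)=2048/11313, b=Δ4−h4·(2M4+M5)/6=1582/1257
t_q=5/4 → seg 1, τ=1/4; S=1+-3230/1257·τ+-358/419·τ²+533/1257·τ³=8335/26816

  seg 0: a=3 b=-2156/1257 c=0 d=-358/1257
  seg 1: a=1 b=-3230/1257 c=-358/419 d=533/1257
  seg 2: a=-2 b=-3779/1257 c=175/419 d=740/1257
  seg 3: a=-4 b=-509/1257 c=915/419 d=-4793/11313
  seg 4: a=3 b=1582/1257 c=-2048/1257 d=2048/11313
S(5/4) = 8335/26816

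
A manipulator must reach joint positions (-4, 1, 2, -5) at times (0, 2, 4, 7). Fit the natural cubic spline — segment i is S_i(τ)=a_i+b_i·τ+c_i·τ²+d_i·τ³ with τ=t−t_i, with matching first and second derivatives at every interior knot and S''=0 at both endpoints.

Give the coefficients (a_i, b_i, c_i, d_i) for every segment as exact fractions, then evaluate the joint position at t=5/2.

Δ: Δ0=5/2, Δ1=1/2, Δ2=-7/3
row 1: diag=8, rhs=-12; c'=1/4, d'=-3/2
row 2: denom=10−2·1/4=19/2; d'=(-17−2·-3/2)/(19/2)=-28/19
back: M2=-28/19
back: M1=-3/2−1/4·-28/19=-43/38
M: M0=0, M1=-43/38, M2=-28/19, M3=0
seg 0: a=-4, c=M0/2=0, d=(M1−M0)/(6·2)=-43/456, b=Δ0−h0·(2M0+M1)/6=164/57
seg 1: a=1, c=M1/2=-43/76, d=(M2−M1)/(6·2)=-13/456, b=Δ1−h1·(2M1+M2)/6=199/114
seg 2: a=2, c=M2/2=-14/19, d=(M3−M2)/(6·3)=14/171, b=Δ2−h2·(2M2+M3)/6=-49/57
t_q=5/2 → seg 1, τ=1/2; S=1+199/114·τ+-43/76·τ²+-13/456·τ³=2101/1216

  seg 0: a=-4 b=164/57 c=0 d=-43/456
  seg 1: a=1 b=199/114 c=-43/76 d=-13/456
  seg 2: a=2 b=-49/57 c=-14/19 d=14/171
S(5/2) = 2101/1216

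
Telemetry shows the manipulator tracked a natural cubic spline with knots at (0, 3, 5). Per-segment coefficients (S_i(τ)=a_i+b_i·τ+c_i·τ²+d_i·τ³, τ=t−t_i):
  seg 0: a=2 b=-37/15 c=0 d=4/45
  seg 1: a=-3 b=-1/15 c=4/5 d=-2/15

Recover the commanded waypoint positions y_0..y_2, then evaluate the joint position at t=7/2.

y_0=2 y_1=-3 y_2=-1
S(7/2) = -57/20

y_0 = S_0(0) = a_0 = 2
y_1 = S_1(0) = a_1 = -3
y_2 = S_1(2) = -1
t_q=7/2 is in segment 1 (τ=1/2); S_1(τ)=-57/20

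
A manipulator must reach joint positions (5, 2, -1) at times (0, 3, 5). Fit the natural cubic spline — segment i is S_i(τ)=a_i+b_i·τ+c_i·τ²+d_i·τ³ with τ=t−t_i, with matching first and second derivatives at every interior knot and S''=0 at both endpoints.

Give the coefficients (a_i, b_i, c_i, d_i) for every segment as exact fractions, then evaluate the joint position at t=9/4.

  seg 0: a=5 b=-17/20 c=0 d=-1/60
  seg 1: a=2 b=-13/10 c=-3/20 d=1/40
S(9/4) = 3709/1280

Δ: Δ0=-1, Δ1=-3/2
row 1: diag=10, rhs=-3; c'=1/5, d'=-3/10
back: M1=-3/10
M: M0=0, M1=-3/10, M2=0
seg 0: a=5, c=M0/2=0, d=(M1−M0)/(6·3)=-1/60, b=Δ0−h0·(2M0+M1)/6=-17/20
seg 1: a=2, c=M1/2=-3/20, d=(M2−M1)/(6·2)=1/40, b=Δ1−h1·(2M1+M2)/6=-13/10
t_q=9/4 → seg 0, τ=9/4; S=5+-17/20·τ+0·τ²+-1/60·τ³=3709/1280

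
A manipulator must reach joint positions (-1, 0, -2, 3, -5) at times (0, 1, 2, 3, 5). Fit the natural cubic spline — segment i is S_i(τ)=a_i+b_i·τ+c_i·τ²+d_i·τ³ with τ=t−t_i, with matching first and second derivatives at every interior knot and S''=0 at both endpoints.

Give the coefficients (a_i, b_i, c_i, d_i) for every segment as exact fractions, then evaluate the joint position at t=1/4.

Δ: Δ0=1, Δ1=-2, Δ2=5, Δ3=-4
row 1: diag=4, rhs=-18; c'=1/4, d'=-9/2
row 2: denom=4−1·1/4=15/4; d'=(42−1·-9/2)/(15/4)=62/5
row 3: denom=6−1·4/15=86/15; d'=(-54−1·62/5)/(86/15)=-498/43
back: M3=-498/43
back: M2=62/5−4/15·-498/43=666/43
back: M1=-9/2−1/4·666/43=-360/43
M: M0=0, M1=-360/43, M2=666/43, M3=-498/43, M4=0
seg 0: a=-1, c=M0/2=0, d=(M1−M0)/(6·1)=-60/43, b=Δ0−h0·(2M0+M1)/6=103/43
seg 1: a=0, c=M1/2=-180/43, d=(M2−M1)/(6·1)=171/43, b=Δ1−h1·(2M1+M2)/6=-77/43
seg 2: a=-2, c=M2/2=333/43, d=(M3−M2)/(6·1)=-194/43, b=Δ2−h2·(2M2+M3)/6=76/43
seg 3: a=3, c=M3/2=-249/43, d=(M4−M3)/(6·2)=83/86, b=Δ3−h3·(2M3+M4)/6=160/43
t_q=1/4 → seg 0, τ=1/4; S=-1+103/43·τ+0·τ²+-60/43·τ³=-291/688

  seg 0: a=-1 b=103/43 c=0 d=-60/43
  seg 1: a=0 b=-77/43 c=-180/43 d=171/43
  seg 2: a=-2 b=76/43 c=333/43 d=-194/43
  seg 3: a=3 b=160/43 c=-249/43 d=83/86
S(1/4) = -291/688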